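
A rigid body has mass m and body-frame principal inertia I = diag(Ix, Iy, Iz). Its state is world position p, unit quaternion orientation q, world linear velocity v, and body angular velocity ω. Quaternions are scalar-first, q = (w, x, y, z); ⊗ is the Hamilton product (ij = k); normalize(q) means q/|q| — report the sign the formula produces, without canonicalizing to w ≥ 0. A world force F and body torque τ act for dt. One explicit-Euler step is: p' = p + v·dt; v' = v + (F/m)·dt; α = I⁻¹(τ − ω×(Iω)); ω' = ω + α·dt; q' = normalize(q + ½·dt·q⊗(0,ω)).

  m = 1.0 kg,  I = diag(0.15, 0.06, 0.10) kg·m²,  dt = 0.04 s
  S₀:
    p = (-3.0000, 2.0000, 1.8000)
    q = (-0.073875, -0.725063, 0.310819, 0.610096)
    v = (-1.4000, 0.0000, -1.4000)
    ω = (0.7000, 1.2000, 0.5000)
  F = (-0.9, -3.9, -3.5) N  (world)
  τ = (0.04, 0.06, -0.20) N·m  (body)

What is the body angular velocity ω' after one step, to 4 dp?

ω' = (0.7043, 1.2283, 0.4502)

precession coupling ω×(Iω) = (0.0240, 0.0175, -0.0756)
angular accel α = (0.1067, 0.7083, -1.2440)
ω' = ω + α·dt = (0.7043, 1.2283, 0.4502)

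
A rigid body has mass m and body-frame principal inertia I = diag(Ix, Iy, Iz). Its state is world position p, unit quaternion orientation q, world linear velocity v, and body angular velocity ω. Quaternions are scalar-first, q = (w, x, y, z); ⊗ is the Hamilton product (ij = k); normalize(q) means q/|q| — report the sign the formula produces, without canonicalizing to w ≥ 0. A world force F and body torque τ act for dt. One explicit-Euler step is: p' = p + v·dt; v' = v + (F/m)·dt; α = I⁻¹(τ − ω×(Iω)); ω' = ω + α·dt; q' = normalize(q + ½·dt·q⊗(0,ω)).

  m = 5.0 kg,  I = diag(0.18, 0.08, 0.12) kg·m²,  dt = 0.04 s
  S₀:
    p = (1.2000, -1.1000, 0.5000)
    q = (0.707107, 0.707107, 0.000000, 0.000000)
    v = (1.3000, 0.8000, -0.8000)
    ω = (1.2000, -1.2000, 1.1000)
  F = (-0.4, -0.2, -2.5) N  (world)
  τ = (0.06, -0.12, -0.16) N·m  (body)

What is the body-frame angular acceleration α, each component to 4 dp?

gyro term ω×Iω = (-0.0528, 0.0792, 0.1440)
angular accel α = (0.6267, -2.4900, -2.5333)

α = (0.6267, -2.4900, -2.5333)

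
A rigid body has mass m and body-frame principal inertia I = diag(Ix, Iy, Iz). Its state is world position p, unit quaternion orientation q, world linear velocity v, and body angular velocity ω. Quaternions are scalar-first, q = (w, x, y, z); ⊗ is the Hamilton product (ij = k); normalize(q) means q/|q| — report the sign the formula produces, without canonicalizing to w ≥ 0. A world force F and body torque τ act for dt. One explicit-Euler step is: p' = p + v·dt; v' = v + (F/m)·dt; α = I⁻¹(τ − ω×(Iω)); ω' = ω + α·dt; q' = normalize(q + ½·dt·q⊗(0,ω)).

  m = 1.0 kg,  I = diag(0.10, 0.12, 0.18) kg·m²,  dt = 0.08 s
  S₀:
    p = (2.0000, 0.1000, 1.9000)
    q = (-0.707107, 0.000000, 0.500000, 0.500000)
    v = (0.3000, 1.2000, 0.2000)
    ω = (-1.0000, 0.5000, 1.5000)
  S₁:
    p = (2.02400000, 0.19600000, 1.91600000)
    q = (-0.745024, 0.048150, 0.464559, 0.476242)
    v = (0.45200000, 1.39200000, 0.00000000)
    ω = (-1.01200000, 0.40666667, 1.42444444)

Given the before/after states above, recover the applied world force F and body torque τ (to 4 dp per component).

Δv = v₁−v₀ = (0.15200000, 0.19200000, -0.20000000)
m·(v₁−v₀)/dt = (1.9000, 2.4000, -2.5000)
Δω = ω₁−ω₀ = (-0.01200000, -0.09333333, -0.07555556)
applied torque τ = (0.0300, -0.0200, -0.1800)

F = (1.9000, 2.4000, -2.5000)
τ = (0.0300, -0.0200, -0.1800)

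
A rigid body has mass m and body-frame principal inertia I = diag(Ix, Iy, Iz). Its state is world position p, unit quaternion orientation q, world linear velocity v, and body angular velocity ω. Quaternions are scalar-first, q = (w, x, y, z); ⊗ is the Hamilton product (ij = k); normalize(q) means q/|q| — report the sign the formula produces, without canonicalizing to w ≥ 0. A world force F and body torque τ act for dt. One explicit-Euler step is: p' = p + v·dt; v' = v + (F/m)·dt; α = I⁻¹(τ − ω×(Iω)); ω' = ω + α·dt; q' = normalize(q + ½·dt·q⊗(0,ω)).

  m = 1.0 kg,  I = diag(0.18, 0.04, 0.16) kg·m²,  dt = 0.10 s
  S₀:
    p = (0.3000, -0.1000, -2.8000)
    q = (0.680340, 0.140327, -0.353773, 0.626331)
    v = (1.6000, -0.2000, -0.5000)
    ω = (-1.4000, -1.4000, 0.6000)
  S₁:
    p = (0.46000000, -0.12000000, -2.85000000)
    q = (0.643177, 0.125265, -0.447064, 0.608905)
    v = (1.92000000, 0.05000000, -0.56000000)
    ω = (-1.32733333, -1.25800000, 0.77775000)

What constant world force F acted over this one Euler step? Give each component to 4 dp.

F = (3.2000, 2.5000, -0.6000)

Δv = v₁−v₀ = (0.32000000, 0.25000000, -0.06000000)
F = m·Δv/dt = (3.2000, 2.5000, -0.6000)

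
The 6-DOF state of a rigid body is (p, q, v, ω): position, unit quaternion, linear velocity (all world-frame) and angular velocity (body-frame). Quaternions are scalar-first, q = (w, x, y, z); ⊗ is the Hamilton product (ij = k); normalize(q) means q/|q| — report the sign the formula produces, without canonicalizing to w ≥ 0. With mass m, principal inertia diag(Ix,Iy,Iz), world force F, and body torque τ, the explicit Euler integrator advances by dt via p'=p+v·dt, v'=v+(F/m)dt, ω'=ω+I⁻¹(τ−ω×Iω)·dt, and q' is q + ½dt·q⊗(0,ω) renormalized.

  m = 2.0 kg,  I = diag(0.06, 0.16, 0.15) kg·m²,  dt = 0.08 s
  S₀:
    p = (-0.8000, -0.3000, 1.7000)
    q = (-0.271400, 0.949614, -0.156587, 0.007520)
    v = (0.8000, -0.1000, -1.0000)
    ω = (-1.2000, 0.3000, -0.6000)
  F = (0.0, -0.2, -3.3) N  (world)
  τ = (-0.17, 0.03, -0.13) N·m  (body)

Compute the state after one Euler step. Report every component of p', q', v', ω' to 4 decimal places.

(τ − ω×Iω)/I = (-2.8633, 0.5925, -0.6267)
new body rate ω' = (-1.4291, 0.3474, -0.6501)
2q̇ = q⊗(0,ω) = (1.1910249, 0.4173762, 0.4793244, 0.2598198)
updated quaternion q' = (-0.2234, 0.9649, -0.1372, 0.0179)
a = (0.0000, -0.1000, -1.6500)
p + v·dt = (-0.7360, -0.3080, 1.6200)
v + (F/m)dt = (0.8000, -0.1080, -1.1320)

p' = (-0.7360, -0.3080, 1.6200)
q' = (-0.2234, 0.9649, -0.1372, 0.0179)
v' = (0.8000, -0.1080, -1.1320)
ω' = (-1.4291, 0.3474, -0.6501)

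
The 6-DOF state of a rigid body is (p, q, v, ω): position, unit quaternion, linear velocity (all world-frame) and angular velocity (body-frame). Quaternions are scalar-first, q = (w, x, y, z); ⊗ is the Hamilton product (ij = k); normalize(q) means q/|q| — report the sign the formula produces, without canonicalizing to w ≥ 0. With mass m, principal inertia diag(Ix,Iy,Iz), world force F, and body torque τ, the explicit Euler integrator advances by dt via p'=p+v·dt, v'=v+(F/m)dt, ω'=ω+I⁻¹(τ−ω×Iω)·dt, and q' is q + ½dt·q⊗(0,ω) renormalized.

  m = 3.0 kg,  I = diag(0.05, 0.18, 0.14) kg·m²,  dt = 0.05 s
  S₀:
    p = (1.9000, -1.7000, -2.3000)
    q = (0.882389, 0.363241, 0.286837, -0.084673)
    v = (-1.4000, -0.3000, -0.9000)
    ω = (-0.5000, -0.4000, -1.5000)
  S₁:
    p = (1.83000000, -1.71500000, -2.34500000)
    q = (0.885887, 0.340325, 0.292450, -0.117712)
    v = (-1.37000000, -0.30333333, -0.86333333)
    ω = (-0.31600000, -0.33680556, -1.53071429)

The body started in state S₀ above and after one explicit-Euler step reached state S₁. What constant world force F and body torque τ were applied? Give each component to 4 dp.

F = (1.8000, -0.2000, 2.2000)
τ = (0.1600, 0.1600, -0.0600)

ω₁ − ω₀ = (0.18400000, 0.06319444, -0.03071429)
ω₀×(Iω₀) = (-0.0240, -0.0675, 0.0260)
τ = I·(Δω/dt) + ω₀×(Iω₀) = (0.1600, 0.1600, -0.0600)
Δv = v₁−v₀ = (0.03000000, -0.00333333, 0.03666667)
F = m·Δv/dt = (1.8000, -0.2000, 2.2000)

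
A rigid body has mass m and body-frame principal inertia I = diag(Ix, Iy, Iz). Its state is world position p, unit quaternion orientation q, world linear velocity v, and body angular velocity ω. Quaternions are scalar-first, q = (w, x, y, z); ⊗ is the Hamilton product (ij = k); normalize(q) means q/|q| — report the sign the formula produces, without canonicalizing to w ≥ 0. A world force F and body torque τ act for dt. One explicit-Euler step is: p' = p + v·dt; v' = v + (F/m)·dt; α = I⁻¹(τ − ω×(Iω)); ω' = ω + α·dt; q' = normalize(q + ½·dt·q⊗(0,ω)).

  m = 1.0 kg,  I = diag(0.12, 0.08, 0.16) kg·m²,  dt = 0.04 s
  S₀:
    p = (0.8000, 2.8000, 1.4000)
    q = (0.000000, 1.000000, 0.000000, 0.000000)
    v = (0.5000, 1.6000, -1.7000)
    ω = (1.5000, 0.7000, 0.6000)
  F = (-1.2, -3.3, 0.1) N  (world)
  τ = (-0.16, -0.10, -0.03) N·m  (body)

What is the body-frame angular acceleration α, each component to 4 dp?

α = (-1.6133, -0.8000, 0.0750)

precession coupling ω×(Iω) = (0.0336, -0.0360, -0.0420)
angular accel α = (-1.6133, -0.8000, 0.0750)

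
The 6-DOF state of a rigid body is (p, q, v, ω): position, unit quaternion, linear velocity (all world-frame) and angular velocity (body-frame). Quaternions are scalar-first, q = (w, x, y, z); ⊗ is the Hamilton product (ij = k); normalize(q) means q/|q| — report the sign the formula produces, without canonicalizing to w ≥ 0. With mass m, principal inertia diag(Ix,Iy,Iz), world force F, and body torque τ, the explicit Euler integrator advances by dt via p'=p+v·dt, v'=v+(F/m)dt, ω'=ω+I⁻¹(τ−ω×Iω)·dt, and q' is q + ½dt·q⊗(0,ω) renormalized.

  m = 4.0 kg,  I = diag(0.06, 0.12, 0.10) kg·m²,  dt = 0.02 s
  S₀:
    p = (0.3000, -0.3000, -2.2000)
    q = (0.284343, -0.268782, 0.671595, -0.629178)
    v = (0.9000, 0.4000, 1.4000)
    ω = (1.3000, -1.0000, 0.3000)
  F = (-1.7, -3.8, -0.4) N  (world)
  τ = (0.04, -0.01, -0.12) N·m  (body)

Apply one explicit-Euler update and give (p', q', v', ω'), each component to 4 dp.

α = I⁻¹(τ − ω×Iω) = (0.5667, 0.0467, -0.4200)
ω + α·dt = (1.3113, -0.9991, 0.2916)
2q̇ = q⊗(0,ω) = (1.2097650, -0.0580536, -1.0216398, -0.5189886)
updated quaternion q' = (0.2964, -0.2693, 0.6613, -0.6343)
a = F/m = (-0.4250, -0.9500, -0.1000)
p' = p + v·dt = (0.3180, -0.2920, -2.1720)
v' = v + a·dt = (0.8915, 0.3810, 1.3980)

p' = (0.3180, -0.2920, -2.1720)
q' = (0.2964, -0.2693, 0.6613, -0.6343)
v' = (0.8915, 0.3810, 1.3980)
ω' = (1.3113, -0.9991, 0.2916)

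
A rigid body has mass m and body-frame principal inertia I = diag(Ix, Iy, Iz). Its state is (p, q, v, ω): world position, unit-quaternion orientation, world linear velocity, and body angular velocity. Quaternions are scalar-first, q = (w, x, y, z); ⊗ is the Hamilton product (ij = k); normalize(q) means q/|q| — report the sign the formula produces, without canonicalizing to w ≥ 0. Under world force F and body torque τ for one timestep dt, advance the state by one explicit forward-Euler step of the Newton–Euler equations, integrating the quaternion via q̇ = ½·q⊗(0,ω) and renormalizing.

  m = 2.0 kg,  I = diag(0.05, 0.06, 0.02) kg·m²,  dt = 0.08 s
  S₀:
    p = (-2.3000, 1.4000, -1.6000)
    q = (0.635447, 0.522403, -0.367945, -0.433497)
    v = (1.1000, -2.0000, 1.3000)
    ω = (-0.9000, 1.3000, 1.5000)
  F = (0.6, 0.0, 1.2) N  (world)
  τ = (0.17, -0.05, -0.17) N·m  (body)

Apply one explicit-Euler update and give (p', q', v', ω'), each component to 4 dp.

p' = (-2.2120, 1.2400, -1.4960)
q' = (0.6968, 0.4981, -0.3493, -0.3800)
v' = (1.1240, -2.0000, 1.3480)
ω' = (-0.5032, 1.2873, 0.8668)

ω×(Iω) gyroscopic = (-0.0780, -0.0405, -0.0117)
(τ − ω×Iω)/I = (4.9600, -0.1583, -7.9150)
ω + α·dt = (-0.5032, 1.2873, 0.8668)
q⊗(0,ω) = (1.5987367, -0.5602737, 0.4326239, 1.3011439)
q' = normalize(q + ½dt·q⊗(0,ω)) = (0.6968, 0.4981, -0.3493, -0.3800)
p' = p + v·dt = (-2.2120, 1.2400, -1.4960)
new velocity v' = (1.1240, -2.0000, 1.3480)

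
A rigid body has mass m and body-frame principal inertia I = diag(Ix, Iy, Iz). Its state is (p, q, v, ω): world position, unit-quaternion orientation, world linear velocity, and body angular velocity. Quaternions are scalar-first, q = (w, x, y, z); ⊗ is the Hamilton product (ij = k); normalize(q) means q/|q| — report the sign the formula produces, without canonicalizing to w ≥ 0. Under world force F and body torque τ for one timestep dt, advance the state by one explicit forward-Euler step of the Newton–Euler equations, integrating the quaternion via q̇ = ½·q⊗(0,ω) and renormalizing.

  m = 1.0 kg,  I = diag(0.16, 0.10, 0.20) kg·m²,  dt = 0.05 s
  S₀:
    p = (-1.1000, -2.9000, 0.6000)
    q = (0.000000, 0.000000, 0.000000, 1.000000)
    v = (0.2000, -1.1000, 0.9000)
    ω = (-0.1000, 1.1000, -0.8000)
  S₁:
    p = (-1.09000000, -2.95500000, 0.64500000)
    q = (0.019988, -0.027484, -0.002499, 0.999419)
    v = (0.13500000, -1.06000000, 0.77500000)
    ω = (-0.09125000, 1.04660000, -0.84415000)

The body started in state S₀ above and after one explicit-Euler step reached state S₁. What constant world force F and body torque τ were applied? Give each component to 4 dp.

F = (-1.3000, 0.8000, -2.5000)
τ = (-0.0600, -0.1100, -0.1700)

rate change Δω = (0.00875000, -0.05340000, -0.04415000)
τ = I·(Δω/dt) + ω₀×(Iω₀) = (-0.0600, -0.1100, -0.1700)
v₁ − v₀ = (-0.06500000, 0.04000000, -0.12500000)
applied force F = (-1.3000, 0.8000, -2.5000)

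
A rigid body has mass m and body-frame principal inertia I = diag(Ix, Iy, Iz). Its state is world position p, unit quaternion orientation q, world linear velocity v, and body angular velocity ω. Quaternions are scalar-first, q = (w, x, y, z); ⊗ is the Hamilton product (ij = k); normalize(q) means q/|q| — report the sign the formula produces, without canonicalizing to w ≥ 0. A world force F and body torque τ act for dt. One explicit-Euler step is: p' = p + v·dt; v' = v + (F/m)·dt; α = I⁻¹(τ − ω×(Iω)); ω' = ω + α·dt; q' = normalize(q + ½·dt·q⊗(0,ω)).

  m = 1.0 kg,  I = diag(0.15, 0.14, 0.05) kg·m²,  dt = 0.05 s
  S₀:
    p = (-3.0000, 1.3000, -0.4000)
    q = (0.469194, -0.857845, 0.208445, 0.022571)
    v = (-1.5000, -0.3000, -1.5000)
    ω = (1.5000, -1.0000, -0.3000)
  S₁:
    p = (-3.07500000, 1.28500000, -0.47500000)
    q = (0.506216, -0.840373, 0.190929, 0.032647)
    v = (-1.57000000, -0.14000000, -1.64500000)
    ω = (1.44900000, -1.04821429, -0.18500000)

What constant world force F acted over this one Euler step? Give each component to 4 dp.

F = (-1.4000, 3.2000, -2.9000)

Δv = v₁−v₀ = (-0.07000000, 0.16000000, -0.14500000)
m·(v₁−v₀)/dt = (-1.4000, 3.2000, -2.9000)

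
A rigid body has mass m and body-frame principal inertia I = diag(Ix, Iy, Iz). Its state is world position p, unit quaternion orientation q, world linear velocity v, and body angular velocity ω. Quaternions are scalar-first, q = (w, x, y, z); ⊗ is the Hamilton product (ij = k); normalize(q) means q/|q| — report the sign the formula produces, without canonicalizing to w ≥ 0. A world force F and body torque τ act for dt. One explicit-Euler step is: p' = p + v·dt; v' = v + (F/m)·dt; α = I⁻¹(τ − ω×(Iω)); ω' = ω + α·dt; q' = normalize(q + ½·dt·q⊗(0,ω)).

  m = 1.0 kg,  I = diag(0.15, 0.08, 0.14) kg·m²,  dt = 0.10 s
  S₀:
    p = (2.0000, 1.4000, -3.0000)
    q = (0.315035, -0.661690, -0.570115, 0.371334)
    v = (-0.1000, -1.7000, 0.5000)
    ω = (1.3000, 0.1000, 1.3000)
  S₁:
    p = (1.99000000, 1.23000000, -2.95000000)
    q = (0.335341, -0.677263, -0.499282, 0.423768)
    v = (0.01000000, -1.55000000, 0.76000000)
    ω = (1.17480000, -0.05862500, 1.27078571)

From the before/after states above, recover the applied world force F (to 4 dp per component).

velocity change Δv = (0.11000000, 0.15000000, 0.26000000)
applied force F = (1.1000, 1.5000, 2.6000)

F = (1.1000, 1.5000, 2.6000)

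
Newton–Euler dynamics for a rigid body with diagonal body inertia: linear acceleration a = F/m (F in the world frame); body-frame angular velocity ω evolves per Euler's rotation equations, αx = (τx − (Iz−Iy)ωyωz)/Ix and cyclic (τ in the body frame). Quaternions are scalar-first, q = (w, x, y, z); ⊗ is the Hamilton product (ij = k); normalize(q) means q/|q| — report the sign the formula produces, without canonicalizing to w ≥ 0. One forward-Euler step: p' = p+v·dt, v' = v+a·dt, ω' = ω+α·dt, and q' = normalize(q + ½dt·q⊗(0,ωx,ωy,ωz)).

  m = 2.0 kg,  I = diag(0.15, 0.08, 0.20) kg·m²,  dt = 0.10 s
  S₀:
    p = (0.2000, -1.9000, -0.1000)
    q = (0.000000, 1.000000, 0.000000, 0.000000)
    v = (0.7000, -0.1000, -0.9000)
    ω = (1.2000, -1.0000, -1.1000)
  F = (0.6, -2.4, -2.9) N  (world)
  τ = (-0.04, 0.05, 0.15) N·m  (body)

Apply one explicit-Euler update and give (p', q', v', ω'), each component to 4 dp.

p' = p + v·dt = (0.2700, -1.9100, -0.1900)
new velocity v' = (0.7300, -0.2200, -1.0450)
angular accel α = (-1.1467, -0.2000, 0.3300)
ω' = ω + α·dt = (1.0853, -1.0200, -1.0670)
Hamilton product q⊗(0,ω) = (-1.2000000, 0.0000000, 1.1000000, -1.0000000)
q + ½dt·q⊗(0,ω), renormalized = (-0.0597, 0.9955, 0.0548, -0.0498)

p' = (0.2700, -1.9100, -0.1900)
q' = (-0.0597, 0.9955, 0.0548, -0.0498)
v' = (0.7300, -0.2200, -1.0450)
ω' = (1.0853, -1.0200, -1.0670)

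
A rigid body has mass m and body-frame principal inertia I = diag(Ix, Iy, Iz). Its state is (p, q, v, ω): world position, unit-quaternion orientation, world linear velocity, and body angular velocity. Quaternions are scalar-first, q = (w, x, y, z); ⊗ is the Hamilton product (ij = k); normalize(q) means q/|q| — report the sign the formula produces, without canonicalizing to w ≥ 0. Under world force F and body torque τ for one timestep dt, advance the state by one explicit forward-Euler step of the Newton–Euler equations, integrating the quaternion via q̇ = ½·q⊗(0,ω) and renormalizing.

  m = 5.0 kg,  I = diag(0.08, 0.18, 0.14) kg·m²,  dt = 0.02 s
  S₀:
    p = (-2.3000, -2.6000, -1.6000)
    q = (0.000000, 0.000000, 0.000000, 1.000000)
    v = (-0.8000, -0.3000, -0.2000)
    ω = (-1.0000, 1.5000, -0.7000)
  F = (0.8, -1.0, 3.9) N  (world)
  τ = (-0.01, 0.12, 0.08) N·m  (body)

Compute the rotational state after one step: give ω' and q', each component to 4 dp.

precession coupling ω×(Iω) = (0.0420, -0.0420, -0.1500)
α = I⁻¹(τ − ω×Iω) = (-0.6500, 0.9000, 1.6429)
ω' = ω + α·dt = (-1.0130, 1.5180, -0.6671)
2q̇ = q⊗(0,ω) = (0.7000000, -1.5000000, -1.0000000, 0.0000000)
updated quaternion q' = (0.0070, -0.0150, -0.0100, 0.9998)

ω' = (-1.0130, 1.5180, -0.6671)
q' = (0.0070, -0.0150, -0.0100, 0.9998)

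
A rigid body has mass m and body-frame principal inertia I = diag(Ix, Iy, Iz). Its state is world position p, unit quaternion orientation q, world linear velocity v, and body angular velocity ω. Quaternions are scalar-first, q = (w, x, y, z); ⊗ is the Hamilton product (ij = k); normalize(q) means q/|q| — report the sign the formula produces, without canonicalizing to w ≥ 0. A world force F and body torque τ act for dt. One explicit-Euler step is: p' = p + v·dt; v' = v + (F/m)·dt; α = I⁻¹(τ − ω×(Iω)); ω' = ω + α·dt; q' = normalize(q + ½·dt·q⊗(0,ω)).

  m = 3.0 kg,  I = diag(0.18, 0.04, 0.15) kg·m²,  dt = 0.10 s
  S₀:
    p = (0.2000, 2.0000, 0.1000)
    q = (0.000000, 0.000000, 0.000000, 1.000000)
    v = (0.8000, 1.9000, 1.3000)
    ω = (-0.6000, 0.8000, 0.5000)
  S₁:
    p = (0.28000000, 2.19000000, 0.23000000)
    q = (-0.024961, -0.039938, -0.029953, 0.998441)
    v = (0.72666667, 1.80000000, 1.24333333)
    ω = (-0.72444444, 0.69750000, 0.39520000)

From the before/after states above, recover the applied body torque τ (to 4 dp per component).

τ = (-0.1800, -0.0500, -0.0900)

Δω = ω₁−ω₀ = (-0.12444444, -0.10250000, -0.10480000)
ω₀×(Iω₀) = (0.0440, -0.0090, 0.0672)
applied torque τ = (-0.1800, -0.0500, -0.0900)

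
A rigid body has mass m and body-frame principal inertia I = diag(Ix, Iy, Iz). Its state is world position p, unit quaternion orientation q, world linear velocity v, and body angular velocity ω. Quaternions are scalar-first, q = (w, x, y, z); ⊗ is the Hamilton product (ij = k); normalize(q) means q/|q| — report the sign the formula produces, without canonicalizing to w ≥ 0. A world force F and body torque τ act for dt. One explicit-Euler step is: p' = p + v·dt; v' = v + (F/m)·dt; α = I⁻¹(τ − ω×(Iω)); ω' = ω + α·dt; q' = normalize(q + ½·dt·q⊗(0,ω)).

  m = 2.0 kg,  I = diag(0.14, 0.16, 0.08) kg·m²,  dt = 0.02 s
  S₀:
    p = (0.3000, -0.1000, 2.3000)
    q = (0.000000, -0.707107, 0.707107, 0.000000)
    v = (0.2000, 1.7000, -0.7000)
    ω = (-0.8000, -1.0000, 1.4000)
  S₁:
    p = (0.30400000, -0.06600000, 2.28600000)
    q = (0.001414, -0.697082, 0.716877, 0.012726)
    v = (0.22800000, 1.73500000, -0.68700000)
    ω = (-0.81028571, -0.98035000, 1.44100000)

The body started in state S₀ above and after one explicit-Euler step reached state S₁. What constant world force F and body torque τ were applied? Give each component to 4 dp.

rate change Δω = (-0.01028571, 0.01965000, 0.04100000)
I·α + gyro = (0.0400, 0.0900, 0.1800)
velocity change Δv = (0.02800000, 0.03500000, 0.01300000)
F = m·Δv/dt = (2.8000, 3.5000, 1.3000)

F = (2.8000, 3.5000, 1.3000)
τ = (0.0400, 0.0900, 0.1800)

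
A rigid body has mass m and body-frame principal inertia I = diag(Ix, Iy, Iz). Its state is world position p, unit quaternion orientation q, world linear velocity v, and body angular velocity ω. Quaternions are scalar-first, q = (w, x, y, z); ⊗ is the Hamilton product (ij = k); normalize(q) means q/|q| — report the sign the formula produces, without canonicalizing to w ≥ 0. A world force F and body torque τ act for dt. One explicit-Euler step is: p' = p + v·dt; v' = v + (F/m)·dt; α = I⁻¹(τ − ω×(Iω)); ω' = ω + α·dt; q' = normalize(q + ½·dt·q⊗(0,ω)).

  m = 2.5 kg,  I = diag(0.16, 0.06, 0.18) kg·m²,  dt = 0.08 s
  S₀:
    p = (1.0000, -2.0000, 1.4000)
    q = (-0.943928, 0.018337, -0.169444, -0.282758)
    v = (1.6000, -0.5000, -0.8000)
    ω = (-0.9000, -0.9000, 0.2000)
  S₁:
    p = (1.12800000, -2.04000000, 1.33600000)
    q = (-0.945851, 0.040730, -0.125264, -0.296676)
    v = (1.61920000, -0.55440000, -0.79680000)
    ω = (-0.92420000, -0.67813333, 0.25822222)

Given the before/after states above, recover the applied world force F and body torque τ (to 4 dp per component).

F = (0.6000, -1.7000, 0.1000)
τ = (-0.0700, 0.1700, 0.0500)

rate change Δω = (-0.02420000, 0.22186667, 0.05822222)
ω₀×(Iω₀) = (-0.0216, 0.0036, -0.0810)
applied torque τ = (-0.0700, 0.1700, 0.0500)
Δv = v₁−v₀ = (0.01920000, -0.05440000, 0.00320000)
applied force F = (0.6000, -1.7000, 0.1000)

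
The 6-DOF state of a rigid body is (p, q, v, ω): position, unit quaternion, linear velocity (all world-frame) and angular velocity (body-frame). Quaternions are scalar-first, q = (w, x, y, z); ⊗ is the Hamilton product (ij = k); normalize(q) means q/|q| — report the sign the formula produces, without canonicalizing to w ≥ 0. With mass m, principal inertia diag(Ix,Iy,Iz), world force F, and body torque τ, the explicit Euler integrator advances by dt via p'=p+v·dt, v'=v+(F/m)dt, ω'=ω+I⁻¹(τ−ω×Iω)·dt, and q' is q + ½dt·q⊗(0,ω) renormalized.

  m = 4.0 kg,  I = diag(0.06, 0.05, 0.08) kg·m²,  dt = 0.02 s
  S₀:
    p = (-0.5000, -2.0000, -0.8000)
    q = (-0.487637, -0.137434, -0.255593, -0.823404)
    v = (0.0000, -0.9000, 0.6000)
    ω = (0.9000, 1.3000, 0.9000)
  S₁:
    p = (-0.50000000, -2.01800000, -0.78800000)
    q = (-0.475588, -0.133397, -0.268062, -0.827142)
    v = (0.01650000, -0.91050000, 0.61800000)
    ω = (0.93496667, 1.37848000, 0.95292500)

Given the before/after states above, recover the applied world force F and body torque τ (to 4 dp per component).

v₁ − v₀ = (0.01650000, -0.01050000, 0.01800000)
m·(v₁−v₀)/dt = (3.3000, -2.1000, 3.6000)
Δω = ω₁−ω₀ = (0.03496667, 0.07848000, 0.05292500)
I·α + gyro = (0.1400, 0.1800, 0.2000)

F = (3.3000, -2.1000, 3.6000)
τ = (0.1400, 0.1800, 0.2000)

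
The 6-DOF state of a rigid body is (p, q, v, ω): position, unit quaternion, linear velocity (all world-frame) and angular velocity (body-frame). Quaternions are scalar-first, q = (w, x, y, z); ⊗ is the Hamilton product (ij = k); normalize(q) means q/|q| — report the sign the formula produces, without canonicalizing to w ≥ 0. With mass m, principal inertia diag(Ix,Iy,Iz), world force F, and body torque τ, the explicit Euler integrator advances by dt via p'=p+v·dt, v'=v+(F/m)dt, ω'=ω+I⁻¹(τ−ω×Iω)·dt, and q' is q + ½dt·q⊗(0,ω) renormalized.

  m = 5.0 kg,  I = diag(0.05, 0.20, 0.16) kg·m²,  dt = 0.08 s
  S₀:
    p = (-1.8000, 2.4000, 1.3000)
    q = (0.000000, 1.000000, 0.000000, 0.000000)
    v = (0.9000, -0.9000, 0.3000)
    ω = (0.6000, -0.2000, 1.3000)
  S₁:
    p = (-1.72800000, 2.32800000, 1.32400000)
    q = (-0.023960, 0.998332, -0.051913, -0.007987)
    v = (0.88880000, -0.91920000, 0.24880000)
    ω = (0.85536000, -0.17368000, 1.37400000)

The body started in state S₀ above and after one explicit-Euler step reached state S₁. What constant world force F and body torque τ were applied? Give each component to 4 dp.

velocity change Δv = (-0.01120000, -0.01920000, -0.05120000)
F = m·Δv/dt = (-0.7000, -1.2000, -3.2000)
rate change Δω = (0.25536000, 0.02632000, 0.07400000)
gyro term ω₀×Iω₀ = (0.0104, -0.0858, -0.0180)
applied torque τ = (0.1700, -0.0200, 0.1300)

F = (-0.7000, -1.2000, -3.2000)
τ = (0.1700, -0.0200, 0.1300)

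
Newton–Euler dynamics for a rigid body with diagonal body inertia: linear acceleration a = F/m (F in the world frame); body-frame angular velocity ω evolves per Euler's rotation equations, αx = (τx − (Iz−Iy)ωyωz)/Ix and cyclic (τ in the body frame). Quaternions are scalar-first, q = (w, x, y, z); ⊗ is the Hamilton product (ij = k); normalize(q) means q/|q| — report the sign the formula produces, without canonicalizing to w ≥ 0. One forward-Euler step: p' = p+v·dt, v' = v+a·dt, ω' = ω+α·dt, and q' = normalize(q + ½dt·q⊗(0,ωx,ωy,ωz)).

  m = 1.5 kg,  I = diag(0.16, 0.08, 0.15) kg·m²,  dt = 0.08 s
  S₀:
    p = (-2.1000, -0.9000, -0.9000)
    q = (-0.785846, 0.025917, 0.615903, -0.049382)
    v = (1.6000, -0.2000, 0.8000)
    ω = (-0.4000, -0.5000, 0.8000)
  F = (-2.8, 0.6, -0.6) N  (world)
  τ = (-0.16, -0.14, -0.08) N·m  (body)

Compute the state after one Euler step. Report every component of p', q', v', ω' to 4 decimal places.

p' = (-1.9720, -0.9160, -0.8360)
q' = (-0.7709, 0.0572, 0.6311, -0.0651)
v' = (1.4507, -0.1680, 0.7680)
ω' = (-0.4660, -0.6368, 0.7659)

(τ − ω×Iω)/I = (-0.8250, -1.7100, -0.4267)
new body rate ω' = (-0.4660, -0.6368, 0.7659)
q⊗(0,ω) = (0.3578239, 0.7823698, 0.3919422, -0.3952741)
q + ½dt·q⊗(0,ω), renormalized = (-0.7709, 0.0572, 0.6311, -0.0651)
a = (-1.8667, 0.4000, -0.4000)
p + v·dt = (-1.9720, -0.9160, -0.8360)
new velocity v' = (1.4507, -0.1680, 0.7680)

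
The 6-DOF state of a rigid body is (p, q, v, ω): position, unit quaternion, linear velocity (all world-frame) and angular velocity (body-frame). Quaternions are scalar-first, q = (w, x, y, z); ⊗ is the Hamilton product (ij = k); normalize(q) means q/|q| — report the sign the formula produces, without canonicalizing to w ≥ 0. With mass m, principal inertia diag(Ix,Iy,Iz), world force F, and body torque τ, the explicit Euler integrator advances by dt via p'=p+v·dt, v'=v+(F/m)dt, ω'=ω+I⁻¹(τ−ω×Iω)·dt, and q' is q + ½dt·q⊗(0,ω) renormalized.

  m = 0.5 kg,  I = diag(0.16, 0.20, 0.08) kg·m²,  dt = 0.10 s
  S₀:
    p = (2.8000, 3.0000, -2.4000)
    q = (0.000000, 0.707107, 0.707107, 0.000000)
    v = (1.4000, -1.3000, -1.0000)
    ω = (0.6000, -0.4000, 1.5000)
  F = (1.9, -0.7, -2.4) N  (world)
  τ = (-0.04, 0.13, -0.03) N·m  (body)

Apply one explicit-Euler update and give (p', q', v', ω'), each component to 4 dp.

new position p' = (2.9400, 2.8700, -2.5000)
v + (F/m)dt = (1.7800, -1.4400, -1.4800)
precession coupling ω×(Iω) = (0.0720, 0.0720, -0.0096)
α = I⁻¹(τ − ω×Iω) = (-0.7000, 0.2900, -0.2550)
new body rate ω' = (0.5300, -0.3710, 1.4745)
Hamilton product q⊗(0,ω) = (-0.1414214, 1.0606605, -1.0606605, -0.7071070)
updated quaternion q' = (-0.0070, 0.7575, 0.6518, -0.0352)

p' = (2.9400, 2.8700, -2.5000)
q' = (-0.0070, 0.7575, 0.6518, -0.0352)
v' = (1.7800, -1.4400, -1.4800)
ω' = (0.5300, -0.3710, 1.4745)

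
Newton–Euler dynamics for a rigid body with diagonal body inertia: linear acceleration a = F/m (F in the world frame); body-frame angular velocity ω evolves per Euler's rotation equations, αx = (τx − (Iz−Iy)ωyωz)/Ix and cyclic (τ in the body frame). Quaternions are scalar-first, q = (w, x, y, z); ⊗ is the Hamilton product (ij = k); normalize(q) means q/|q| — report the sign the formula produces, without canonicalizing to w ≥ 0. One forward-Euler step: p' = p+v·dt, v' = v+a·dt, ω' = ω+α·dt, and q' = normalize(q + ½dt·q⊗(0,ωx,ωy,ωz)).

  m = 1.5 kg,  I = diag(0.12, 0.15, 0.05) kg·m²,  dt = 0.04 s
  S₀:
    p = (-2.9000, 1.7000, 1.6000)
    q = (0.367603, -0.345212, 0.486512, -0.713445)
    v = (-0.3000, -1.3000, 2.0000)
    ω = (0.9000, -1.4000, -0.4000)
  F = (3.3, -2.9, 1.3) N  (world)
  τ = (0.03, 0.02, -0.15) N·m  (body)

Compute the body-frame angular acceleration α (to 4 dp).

ω×(Iω) gyroscopic = (-0.0560, -0.0252, -0.0378)
angular accel α = (0.7167, 0.3013, -2.2440)

α = (0.7167, 0.3013, -2.2440)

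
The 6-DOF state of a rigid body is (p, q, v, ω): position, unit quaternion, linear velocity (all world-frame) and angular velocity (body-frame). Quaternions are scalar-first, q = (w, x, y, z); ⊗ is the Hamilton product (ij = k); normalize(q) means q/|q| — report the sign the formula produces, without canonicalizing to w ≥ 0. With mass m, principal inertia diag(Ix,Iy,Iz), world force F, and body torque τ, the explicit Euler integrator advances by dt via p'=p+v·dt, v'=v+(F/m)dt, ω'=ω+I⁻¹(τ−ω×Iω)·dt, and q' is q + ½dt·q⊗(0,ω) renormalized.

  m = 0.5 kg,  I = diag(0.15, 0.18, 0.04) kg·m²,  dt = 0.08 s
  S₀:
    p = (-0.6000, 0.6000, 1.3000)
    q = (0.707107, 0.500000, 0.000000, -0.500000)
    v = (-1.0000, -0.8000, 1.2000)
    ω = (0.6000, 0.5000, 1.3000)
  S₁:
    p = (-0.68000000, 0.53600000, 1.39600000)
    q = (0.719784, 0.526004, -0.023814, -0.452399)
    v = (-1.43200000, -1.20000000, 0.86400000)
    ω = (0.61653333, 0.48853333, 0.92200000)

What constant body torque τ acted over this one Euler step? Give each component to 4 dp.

rate change Δω = (0.01653333, -0.01146667, -0.37800000)
gyro term ω₀×Iω₀ = (-0.0910, 0.0858, 0.0090)
applied torque τ = (-0.0600, 0.0600, -0.1800)

τ = (-0.0600, 0.0600, -0.1800)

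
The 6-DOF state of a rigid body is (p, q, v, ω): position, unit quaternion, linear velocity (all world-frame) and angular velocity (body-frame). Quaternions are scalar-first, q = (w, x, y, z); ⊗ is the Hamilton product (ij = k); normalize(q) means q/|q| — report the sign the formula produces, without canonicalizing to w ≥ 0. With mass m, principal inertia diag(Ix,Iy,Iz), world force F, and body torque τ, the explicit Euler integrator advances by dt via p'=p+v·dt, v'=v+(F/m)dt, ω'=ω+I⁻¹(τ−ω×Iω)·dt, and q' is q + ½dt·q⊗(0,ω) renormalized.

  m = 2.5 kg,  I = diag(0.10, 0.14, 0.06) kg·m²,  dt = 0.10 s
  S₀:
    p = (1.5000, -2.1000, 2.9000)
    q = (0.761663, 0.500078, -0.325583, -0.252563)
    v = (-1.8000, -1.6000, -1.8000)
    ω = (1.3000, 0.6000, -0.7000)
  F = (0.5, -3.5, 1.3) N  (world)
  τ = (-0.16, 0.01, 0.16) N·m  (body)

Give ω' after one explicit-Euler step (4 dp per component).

ω' = (1.1064, 0.6331, -0.4853)

gyro term ω×Iω = (0.0336, -0.0364, 0.0312)
(τ − ω×Iω)/I = (-1.9360, 0.3314, 2.1467)
ω + α·dt = (1.1064, 0.6331, -0.4853)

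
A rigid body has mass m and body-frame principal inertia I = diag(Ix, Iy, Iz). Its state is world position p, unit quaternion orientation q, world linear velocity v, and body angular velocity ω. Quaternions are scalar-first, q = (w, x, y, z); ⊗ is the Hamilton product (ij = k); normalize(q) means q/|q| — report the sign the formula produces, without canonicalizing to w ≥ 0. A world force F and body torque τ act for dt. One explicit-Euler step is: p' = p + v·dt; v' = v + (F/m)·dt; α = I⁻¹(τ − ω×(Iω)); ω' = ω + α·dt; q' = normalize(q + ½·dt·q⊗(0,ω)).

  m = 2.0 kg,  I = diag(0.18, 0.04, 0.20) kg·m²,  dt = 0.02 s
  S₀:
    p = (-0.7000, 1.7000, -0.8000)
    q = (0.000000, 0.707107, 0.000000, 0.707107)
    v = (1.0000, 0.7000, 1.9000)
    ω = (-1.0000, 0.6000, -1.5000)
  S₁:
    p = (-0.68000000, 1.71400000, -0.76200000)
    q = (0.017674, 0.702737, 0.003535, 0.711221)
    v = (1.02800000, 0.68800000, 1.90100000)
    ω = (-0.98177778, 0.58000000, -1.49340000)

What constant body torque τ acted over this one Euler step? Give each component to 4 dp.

Δω = ω₁−ω₀ = (0.01822222, -0.02000000, 0.00660000)
gyro term ω₀×Iω₀ = (-0.1440, -0.0300, 0.0840)
τ = I·(Δω/dt) + ω₀×(Iω₀) = (0.0200, -0.0700, 0.1500)

τ = (0.0200, -0.0700, 0.1500)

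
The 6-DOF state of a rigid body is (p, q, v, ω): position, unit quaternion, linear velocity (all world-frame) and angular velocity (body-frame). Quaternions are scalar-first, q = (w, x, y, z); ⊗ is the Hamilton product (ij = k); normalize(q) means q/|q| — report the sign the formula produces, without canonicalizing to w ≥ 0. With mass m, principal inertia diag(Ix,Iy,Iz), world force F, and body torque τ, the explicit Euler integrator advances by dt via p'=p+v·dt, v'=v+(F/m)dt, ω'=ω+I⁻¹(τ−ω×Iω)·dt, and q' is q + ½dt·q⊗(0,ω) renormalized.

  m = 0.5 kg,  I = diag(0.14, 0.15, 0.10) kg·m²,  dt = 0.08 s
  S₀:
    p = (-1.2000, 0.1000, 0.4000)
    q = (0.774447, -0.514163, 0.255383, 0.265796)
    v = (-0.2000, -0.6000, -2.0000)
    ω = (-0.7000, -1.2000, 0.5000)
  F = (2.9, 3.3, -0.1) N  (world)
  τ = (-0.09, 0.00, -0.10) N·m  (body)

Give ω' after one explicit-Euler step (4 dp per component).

ω' = (-0.7686, -1.1925, 0.4133)

gyro term ω×Iω = (0.0300, -0.0140, 0.0084)
α = I⁻¹(τ − ω×Iω) = (-0.8571, 0.0933, -1.0840)
new body rate ω' = (-0.7686, -1.1925, 0.4133)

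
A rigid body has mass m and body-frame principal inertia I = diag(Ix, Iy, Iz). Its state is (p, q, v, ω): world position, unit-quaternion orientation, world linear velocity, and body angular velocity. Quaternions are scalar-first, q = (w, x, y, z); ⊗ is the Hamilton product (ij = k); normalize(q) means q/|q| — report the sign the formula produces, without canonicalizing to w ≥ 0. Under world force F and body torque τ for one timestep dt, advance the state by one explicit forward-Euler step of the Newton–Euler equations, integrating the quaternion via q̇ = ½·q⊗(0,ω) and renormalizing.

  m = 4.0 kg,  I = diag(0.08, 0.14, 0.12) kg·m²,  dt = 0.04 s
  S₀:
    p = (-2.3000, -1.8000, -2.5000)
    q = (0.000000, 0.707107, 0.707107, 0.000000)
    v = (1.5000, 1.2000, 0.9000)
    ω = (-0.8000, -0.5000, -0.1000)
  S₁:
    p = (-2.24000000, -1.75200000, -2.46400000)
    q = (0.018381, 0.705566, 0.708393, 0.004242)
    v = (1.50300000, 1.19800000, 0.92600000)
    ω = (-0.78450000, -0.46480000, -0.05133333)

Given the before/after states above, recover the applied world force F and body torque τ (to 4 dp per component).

Δv = v₁−v₀ = (0.00300000, -0.00200000, 0.02600000)
F = m·Δv/dt = (0.3000, -0.2000, 2.6000)
ω₁ − ω₀ = (0.01550000, 0.03520000, 0.04866667)
applied torque τ = (0.0300, 0.1200, 0.1700)

F = (0.3000, -0.2000, 2.6000)
τ = (0.0300, 0.1200, 0.1700)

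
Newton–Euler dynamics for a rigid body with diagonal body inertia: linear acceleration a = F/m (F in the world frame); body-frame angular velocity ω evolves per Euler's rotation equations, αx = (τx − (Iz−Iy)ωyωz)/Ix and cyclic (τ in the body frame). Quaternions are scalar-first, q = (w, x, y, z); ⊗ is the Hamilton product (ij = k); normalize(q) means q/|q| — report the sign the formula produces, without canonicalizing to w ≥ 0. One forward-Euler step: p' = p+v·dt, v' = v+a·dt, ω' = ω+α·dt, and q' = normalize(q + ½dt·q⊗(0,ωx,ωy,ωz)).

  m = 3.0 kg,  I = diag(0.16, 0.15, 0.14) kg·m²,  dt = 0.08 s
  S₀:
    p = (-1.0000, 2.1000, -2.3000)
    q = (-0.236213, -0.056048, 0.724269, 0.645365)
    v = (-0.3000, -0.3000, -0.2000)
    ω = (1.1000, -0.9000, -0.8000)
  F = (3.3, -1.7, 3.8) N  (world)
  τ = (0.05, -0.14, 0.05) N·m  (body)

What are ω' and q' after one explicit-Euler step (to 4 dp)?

gyro term ω×Iω = (-0.0072, -0.0176, 0.0099)
α = I⁻¹(τ − ω×Iω) = (0.3575, -0.8160, 0.2864)
new body rate ω' = (1.1286, -0.9653, -0.7771)
Hamilton product q⊗(0,ω) = (1.2297869, -0.2584210, 0.8776548, -0.5572823)
q' = normalize(q + ½dt·q⊗(0,ω)) = (-0.1866, -0.0662, 0.7578, 0.6218)

ω' = (1.1286, -0.9653, -0.7771)
q' = (-0.1866, -0.0662, 0.7578, 0.6218)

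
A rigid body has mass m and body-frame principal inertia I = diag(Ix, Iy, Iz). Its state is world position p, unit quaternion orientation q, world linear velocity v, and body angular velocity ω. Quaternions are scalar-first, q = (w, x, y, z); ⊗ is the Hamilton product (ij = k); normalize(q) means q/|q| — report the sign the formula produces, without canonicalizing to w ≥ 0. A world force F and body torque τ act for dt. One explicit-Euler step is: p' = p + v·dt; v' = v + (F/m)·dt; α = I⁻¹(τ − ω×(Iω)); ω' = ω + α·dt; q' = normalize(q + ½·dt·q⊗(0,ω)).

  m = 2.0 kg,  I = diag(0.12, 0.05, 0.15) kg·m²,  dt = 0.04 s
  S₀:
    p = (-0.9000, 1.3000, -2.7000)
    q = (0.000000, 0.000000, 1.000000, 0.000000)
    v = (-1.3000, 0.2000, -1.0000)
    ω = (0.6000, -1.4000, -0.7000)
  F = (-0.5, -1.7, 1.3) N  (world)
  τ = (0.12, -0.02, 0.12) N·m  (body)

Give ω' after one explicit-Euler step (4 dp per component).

gyro term ω×Iω = (0.0980, 0.0126, 0.0588)
(τ − ω×Iω)/I = (0.1833, -0.6520, 0.4080)
ω + α·dt = (0.6073, -1.4261, -0.6837)

ω' = (0.6073, -1.4261, -0.6837)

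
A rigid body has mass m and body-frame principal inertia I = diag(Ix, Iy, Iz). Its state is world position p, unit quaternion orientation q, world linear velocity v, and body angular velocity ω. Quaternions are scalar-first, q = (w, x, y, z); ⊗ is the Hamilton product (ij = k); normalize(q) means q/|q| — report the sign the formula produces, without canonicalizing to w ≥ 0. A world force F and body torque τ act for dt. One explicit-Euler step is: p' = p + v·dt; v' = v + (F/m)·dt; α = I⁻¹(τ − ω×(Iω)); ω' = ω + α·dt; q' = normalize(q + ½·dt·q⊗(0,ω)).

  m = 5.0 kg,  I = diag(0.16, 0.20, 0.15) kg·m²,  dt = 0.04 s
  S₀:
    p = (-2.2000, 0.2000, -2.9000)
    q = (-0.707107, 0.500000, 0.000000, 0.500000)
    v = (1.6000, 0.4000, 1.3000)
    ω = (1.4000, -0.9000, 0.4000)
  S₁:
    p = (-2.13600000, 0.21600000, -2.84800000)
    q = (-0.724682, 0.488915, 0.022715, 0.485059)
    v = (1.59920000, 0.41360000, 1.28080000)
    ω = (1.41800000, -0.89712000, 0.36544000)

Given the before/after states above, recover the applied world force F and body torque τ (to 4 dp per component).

ω₁ − ω₀ = (0.01800000, 0.00288000, -0.03456000)
gyro term ω₀×Iω₀ = (0.0180, 0.0056, -0.0504)
I·α + gyro = (0.0900, 0.0200, -0.1800)
velocity change Δv = (-0.00080000, 0.01360000, -0.01920000)
m·(v₁−v₀)/dt = (-0.1000, 1.7000, -2.4000)

F = (-0.1000, 1.7000, -2.4000)
τ = (0.0900, 0.0200, -0.1800)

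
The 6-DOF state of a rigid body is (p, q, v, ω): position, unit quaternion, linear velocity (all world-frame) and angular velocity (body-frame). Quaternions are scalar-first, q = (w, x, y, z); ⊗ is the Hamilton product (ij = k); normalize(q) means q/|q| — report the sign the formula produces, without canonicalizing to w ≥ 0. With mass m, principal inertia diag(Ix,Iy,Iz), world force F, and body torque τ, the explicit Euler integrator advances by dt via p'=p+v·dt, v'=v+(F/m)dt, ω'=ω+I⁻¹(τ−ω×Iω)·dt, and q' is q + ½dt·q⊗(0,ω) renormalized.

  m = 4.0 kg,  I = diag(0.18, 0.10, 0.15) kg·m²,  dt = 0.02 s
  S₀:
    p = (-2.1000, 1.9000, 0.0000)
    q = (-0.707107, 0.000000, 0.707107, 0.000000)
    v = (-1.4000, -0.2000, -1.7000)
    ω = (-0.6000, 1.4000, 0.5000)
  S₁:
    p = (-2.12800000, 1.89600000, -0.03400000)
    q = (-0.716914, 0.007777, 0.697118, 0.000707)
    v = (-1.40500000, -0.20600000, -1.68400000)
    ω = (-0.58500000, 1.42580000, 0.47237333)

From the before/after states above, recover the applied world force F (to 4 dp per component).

F = (-1.0000, -1.2000, 3.2000)

Δv = v₁−v₀ = (-0.00500000, -0.00600000, 0.01600000)
m·(v₁−v₀)/dt = (-1.0000, -1.2000, 3.2000)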